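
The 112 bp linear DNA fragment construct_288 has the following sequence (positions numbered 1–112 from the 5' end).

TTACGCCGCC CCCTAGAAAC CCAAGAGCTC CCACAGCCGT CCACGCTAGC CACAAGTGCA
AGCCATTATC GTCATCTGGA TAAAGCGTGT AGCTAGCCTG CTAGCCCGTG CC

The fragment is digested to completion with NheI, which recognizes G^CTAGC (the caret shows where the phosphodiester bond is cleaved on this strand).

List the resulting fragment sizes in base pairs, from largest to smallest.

47, 45, 12, 8 bp

NheI sites (GCTAGC) start at positions 45, 92, 100.
NheI cuts after the first base of each site, so after positions 45, 92, 100.
Linear molecule, 3 cuts → 4 fragments:
  1–45 → 45 bp
  46–92 → 47 bp
  93–100 → 8 bp
  101–112 → 12 bp
Sorted largest to smallest: 47, 45, 12, 8 bp.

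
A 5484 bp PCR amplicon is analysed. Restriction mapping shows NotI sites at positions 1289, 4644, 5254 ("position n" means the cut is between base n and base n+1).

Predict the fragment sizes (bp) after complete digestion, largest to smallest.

3355, 1289, 610, 230 bp

Linear molecule, 3 cuts → 4 fragments:
  1289 − 0 = 1289 bp
  4644 − 1289 = 3355 bp
  5254 − 4644 = 610 bp
  5484 − 5254 = 230 bp
Sorted largest to smallest: 3355, 1289, 610, 230 bp.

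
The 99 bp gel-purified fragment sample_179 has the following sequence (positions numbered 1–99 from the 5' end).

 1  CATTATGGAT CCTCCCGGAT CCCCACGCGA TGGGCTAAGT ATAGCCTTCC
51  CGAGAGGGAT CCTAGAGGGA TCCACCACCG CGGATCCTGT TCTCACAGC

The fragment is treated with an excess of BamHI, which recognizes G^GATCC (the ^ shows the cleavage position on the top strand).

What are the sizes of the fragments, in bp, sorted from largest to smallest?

BamHI sites (GGATCC) start at positions 7, 17, 57, 68, 82.
BamHI cuts after the first base of each site, so after positions 7, 17, 57, 68, 82.
Linear molecule, 5 cuts → 6 fragments:
  1–7 → 7 bp
  8–17 → 10 bp
  18–57 → 40 bp
  58–68 → 11 bp
  69–82 → 14 bp
  83–99 → 17 bp
Sorted largest to smallest: 40, 17, 14, 11, 10, 7 bp.

40, 17, 14, 11, 10, 7 bp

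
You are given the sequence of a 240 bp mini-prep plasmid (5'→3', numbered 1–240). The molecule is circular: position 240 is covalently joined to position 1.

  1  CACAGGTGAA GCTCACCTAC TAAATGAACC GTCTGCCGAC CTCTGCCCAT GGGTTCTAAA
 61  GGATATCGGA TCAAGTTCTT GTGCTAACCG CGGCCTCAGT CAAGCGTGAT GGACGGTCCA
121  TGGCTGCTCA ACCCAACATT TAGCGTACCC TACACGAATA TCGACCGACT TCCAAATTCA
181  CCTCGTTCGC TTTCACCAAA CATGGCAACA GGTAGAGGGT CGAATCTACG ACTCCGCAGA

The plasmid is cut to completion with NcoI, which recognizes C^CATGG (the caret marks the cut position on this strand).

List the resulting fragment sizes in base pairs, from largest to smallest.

169, 71 bp

NcoI sites (CCATGG) start at positions 47, 118.
NcoI cuts after the first base of each site, so after positions 47, 118.
Circular molecule, 2 cuts → 2 fragments:
  48–118 → 71 bp
  119–240 then 1–47 → 122 + 47 = 169 bp
Sorted largest to smallest: 169, 71 bp.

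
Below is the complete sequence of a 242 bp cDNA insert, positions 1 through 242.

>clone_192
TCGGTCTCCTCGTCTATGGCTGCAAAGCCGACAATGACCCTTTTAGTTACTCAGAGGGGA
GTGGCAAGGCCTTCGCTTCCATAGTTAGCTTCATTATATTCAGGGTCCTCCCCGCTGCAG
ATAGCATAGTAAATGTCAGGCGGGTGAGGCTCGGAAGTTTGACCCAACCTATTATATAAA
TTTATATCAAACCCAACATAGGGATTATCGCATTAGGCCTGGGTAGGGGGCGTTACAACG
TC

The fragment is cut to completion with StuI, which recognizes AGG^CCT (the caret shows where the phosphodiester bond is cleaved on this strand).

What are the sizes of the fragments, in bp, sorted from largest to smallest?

StuI sites (AGGCCT) start at positions 67, 215.
StuI cuts after base 3 of each site, so after positions 69, 217.
Linear molecule, 2 cuts → 3 fragments:
  1–69 → 69 bp
  70–217 → 148 bp
  218–242 → 25 bp
Sorted largest to smallest: 148, 69, 25 bp.

148, 69, 25 bp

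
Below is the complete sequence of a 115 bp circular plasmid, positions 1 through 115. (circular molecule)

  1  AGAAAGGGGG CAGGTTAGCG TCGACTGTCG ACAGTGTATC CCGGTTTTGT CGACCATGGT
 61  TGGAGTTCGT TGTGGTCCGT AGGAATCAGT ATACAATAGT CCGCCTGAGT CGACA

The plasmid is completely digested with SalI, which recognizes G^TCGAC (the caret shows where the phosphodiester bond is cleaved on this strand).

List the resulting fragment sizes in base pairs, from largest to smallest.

SalI sites (GTCGAC) start at positions 20, 27, 49, 109.
SalI cuts after the first base of each site, so after positions 20, 27, 49, 109.
Circular molecule, 4 cuts → 4 fragments:
  21–27 → 7 bp
  28–49 → 22 bp
  50–109 → 60 bp
  110–115 then 1–20 → 6 + 20 = 26 bp
Sorted largest to smallest: 60, 26, 22, 7 bp.

60, 26, 22, 7 bp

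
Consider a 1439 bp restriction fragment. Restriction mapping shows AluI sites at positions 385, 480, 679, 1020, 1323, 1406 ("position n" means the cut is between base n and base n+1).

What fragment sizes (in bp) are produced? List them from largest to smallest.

385, 341, 303, 199, 95, 83, 33 bp

Linear molecule, 6 cuts → 7 fragments:
  385 − 0 = 385 bp
  480 − 385 = 95 bp
  679 − 480 = 199 bp
  1020 − 679 = 341 bp
  1323 − 1020 = 303 bp
  1406 − 1323 = 83 bp
  1439 − 1406 = 33 bp
Sorted largest to smallest: 385, 341, 303, 199, 95, 83, 33 bp.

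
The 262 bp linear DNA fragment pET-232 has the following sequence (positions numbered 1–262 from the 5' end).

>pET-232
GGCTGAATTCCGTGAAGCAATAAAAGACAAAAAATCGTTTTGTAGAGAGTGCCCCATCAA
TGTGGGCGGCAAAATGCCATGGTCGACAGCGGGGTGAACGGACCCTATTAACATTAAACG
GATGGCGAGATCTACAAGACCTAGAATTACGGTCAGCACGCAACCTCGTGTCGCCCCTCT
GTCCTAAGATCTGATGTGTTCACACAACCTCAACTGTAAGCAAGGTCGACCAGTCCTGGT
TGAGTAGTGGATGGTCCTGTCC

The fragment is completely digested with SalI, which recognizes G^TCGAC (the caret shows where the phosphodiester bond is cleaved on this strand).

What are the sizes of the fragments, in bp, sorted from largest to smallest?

SalI sites (GTCGAC) start at positions 82, 225.
SalI cuts after the first base of each site, so after positions 82, 225.
Linear molecule, 2 cuts → 3 fragments:
  1–82 → 82 bp
  83–225 → 143 bp
  226–262 → 37 bp
Sorted largest to smallest: 143, 82, 37 bp.

143, 82, 37 bp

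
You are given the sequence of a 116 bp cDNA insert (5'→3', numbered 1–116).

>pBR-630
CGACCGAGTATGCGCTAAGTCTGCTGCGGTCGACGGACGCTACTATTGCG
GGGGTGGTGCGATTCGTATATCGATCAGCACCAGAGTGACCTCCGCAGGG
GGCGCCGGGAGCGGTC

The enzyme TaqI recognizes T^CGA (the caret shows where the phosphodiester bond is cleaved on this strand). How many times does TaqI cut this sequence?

2

TCGA occurs starting at positions 30, 71.
TaqI cuts at 2 sites.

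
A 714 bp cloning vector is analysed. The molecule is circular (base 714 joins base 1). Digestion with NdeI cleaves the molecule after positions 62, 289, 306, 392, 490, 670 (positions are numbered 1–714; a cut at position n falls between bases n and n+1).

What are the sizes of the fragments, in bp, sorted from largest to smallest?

Circular molecule, 6 cuts → 6 fragments:
  289 − 62 = 227 bp
  306 − 289 = 17 bp
  392 − 306 = 86 bp
  490 − 392 = 98 bp
  670 − 490 = 180 bp
  wrap: 714 − 670 + 62 = 106 bp
Sorted largest to smallest: 227, 180, 106, 98, 86, 17 bp.

227, 180, 106, 98, 86, 17 bp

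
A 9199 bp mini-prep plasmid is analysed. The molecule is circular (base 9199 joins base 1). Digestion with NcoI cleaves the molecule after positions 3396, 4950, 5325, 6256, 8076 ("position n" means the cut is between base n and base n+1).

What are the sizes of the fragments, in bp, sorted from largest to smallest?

4519, 1820, 1554, 931, 375 bp

Circular molecule, 5 cuts → 5 fragments:
  4950 − 3396 = 1554 bp
  5325 − 4950 = 375 bp
  6256 − 5325 = 931 bp
  8076 − 6256 = 1820 bp
  wrap: 9199 − 8076 + 3396 = 4519 bp
Sorted largest to smallest: 4519, 1820, 1554, 931, 375 bp.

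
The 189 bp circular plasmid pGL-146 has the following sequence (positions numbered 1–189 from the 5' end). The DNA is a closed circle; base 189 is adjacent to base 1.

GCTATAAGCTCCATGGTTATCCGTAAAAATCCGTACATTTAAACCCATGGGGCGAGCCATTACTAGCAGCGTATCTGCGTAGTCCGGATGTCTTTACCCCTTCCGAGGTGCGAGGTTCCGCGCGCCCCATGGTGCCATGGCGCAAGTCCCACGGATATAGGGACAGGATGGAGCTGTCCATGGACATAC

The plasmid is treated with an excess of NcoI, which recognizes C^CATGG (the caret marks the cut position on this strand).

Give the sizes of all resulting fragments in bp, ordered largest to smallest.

NcoI sites (CCATGG) start at positions 11, 45, 127, 135, 178.
NcoI cuts after the first base of each site, so after positions 11, 45, 127, 135, 178.
Circular molecule, 5 cuts → 5 fragments:
  12–45 → 34 bp
  46–127 → 82 bp
  128–135 → 8 bp
  136–178 → 43 bp
  179–189 then 1–11 → 11 + 11 = 22 bp
Sorted largest to smallest: 82, 43, 34, 22, 8 bp.

82, 43, 34, 22, 8 bp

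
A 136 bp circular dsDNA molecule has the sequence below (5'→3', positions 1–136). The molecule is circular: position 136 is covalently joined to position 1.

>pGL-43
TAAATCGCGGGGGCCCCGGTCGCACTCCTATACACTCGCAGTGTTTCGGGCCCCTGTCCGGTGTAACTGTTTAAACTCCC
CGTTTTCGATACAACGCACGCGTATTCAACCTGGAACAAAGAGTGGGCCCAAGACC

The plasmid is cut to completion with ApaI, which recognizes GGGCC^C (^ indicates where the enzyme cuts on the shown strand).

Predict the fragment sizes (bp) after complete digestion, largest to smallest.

ApaI sites (GGGCCC) start at positions 11, 48, 125.
ApaI cuts after base 5 of each site (before the last base), so after positions 15, 52, 129.
Circular molecule, 3 cuts → 3 fragments:
  16–52 → 37 bp
  53–129 → 77 bp
  130–136 then 1–15 → 7 + 15 = 22 bp
Sorted largest to smallest: 77, 37, 22 bp.

77, 37, 22 bp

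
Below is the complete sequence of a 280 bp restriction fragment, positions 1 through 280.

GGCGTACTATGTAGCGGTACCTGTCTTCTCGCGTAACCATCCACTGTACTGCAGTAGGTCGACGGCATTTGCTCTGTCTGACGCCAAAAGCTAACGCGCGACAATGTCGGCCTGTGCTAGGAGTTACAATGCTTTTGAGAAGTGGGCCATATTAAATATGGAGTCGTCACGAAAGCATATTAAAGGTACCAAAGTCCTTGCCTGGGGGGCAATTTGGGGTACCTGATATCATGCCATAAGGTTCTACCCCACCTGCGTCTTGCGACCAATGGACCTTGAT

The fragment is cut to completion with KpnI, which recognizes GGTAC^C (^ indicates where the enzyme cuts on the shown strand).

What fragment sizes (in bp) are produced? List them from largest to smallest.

169, 58, 33, 20 bp

KpnI sites (GGTACC) start at positions 16, 185, 218.
KpnI cuts after base 5 of each site (before the last base), so after positions 20, 189, 222.
Linear molecule, 3 cuts → 4 fragments:
  1–20 → 20 bp
  21–189 → 169 bp
  190–222 → 33 bp
  223–280 → 58 bp
Sorted largest to smallest: 169, 58, 33, 20 bp.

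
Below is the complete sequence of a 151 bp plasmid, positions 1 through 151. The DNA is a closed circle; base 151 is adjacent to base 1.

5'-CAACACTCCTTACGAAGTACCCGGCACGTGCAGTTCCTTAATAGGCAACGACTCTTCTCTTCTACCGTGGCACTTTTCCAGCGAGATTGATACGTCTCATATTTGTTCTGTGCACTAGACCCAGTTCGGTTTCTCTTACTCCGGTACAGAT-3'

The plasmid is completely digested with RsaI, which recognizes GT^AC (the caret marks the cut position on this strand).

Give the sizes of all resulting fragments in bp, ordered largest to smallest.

127, 24 bp

RsaI sites (GTAC) start at positions 17, 144.
RsaI cuts after base 2 of each site, so after positions 18, 145.
Circular molecule, 2 cuts → 2 fragments:
  19–145 → 127 bp
  146–151 then 1–18 → 6 + 18 = 24 bp
Sorted largest to smallest: 127, 24 bp.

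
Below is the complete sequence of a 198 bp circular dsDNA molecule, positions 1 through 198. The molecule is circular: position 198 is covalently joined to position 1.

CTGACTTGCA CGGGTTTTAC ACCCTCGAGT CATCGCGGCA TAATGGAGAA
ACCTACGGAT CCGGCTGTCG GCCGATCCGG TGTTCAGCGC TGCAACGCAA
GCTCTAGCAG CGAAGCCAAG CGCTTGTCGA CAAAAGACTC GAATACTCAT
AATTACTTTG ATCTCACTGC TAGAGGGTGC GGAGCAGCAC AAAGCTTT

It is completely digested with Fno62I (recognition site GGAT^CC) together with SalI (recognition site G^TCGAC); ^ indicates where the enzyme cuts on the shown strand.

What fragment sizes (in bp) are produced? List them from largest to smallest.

The Fno62I site (GGATCC) starts at position 57.
Fno62I cuts after base 4 of each site, so after position 60.
The SalI site (GTCGAC) starts at position 126.
SalI cuts after the first base of each site, so after position 126.
Combined cut positions: 60, 126.
Circular molecule, 2 cuts → 2 fragments:
  61–126 → 66 bp
  127–198 then 1–60 → 72 + 60 = 132 bp
Sorted largest to smallest: 132, 66 bp.

132, 66 bp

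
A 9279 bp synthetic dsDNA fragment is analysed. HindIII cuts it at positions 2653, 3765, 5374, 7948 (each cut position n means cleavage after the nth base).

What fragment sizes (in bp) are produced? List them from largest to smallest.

Linear molecule, 4 cuts → 5 fragments:
  2653 − 0 = 2653 bp
  3765 − 2653 = 1112 bp
  5374 − 3765 = 1609 bp
  7948 − 5374 = 2574 bp
  9279 − 7948 = 1331 bp
Sorted largest to smallest: 2653, 2574, 1609, 1331, 1112 bp.

2653, 2574, 1609, 1331, 1112 bp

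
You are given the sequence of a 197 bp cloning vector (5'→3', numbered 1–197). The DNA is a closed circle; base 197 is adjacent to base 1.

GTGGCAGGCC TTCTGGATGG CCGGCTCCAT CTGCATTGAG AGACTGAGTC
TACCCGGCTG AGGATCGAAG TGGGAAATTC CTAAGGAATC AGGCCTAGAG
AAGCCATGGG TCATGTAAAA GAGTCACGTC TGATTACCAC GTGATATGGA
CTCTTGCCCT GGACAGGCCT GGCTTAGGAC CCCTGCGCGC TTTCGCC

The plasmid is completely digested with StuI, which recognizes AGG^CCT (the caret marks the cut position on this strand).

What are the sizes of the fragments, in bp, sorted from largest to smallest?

StuI sites (AGGCCT) start at positions 6, 91, 165.
StuI cuts after base 3 of each site, so after positions 8, 93, 167.
Circular molecule, 3 cuts → 3 fragments:
  9–93 → 85 bp
  94–167 → 74 bp
  168–197 then 1–8 → 30 + 8 = 38 bp
Sorted largest to smallest: 85, 74, 38 bp.

85, 74, 38 bp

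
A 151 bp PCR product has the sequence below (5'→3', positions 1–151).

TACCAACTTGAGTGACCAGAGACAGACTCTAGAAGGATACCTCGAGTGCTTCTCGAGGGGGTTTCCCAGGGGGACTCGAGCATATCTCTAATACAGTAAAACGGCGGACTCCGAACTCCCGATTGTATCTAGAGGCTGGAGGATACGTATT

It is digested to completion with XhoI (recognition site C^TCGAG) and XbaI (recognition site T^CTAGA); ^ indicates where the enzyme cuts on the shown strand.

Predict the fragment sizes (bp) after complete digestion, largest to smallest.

53, 28, 23, 23, 13, 11 bp

XhoI sites (CTCGAG) start at positions 41, 52, 75.
XhoI cuts after the first base of each site, so after positions 41, 52, 75.
XbaI sites (TCTAGA) start at positions 28, 128.
XbaI cuts after the first base of each site, so after positions 28, 128.
Combined cut positions: 28, 41, 52, 75, 128.
Linear molecule, 5 cuts → 6 fragments:
  1–28 → 28 bp
  29–41 → 13 bp
  42–52 → 11 bp
  53–75 → 23 bp
  76–128 → 53 bp
  129–151 → 23 bp
Sorted largest to smallest: 53, 28, 23, 23, 13, 11 bp.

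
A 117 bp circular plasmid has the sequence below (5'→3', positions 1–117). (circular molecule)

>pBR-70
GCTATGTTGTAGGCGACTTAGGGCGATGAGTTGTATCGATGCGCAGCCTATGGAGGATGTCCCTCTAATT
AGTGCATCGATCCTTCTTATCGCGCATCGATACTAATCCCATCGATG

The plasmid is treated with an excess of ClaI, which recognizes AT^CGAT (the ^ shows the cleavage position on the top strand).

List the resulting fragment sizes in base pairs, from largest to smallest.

ClaI sites (ATCGAT) start at positions 35, 76, 96, 111.
ClaI cuts after base 2 of each site, so after positions 36, 77, 97, 112.
Circular molecule, 4 cuts → 4 fragments:
  37–77 → 41 bp
  78–97 → 20 bp
  98–112 → 15 bp
  113–117 then 1–36 → 5 + 36 = 41 bp
Sorted largest to smallest: 41, 41, 20, 15 bp.

41, 41, 20, 15 bp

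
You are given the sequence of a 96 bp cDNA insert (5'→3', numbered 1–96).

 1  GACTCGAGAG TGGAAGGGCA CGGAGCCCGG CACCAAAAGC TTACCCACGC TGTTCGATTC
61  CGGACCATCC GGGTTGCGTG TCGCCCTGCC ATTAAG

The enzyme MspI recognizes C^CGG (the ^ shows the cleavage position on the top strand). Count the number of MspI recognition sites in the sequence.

3

CCGG occurs starting at positions 27, 60, 69.
MspI cuts at 3 sites.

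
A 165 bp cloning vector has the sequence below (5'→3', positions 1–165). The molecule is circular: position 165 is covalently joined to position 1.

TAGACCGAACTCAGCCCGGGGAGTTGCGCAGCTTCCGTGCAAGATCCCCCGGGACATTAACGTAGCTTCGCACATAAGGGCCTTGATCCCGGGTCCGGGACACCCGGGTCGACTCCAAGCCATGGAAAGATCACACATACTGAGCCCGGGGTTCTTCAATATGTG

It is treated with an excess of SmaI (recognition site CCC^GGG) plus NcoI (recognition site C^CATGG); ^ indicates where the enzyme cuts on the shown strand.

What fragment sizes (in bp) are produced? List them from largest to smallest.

SmaI sites (CCCGGG) start at positions 15, 48, 88, 103, 145.
SmaI cuts after base 3 of each site, so after positions 17, 50, 90, 105, 147.
The NcoI site (CCATGG) starts at position 120.
NcoI cuts after the first base of each site, so after position 120.
Combined cut positions: 17, 50, 90, 105, 120, 147.
Circular molecule, 6 cuts → 6 fragments:
  18–50 → 33 bp
  51–90 → 40 bp
  91–105 → 15 bp
  106–120 → 15 bp
  121–147 → 27 bp
  148–165 then 1–17 → 18 + 17 = 35 bp
Sorted largest to smallest: 40, 35, 33, 27, 15, 15 bp.

40, 35, 33, 27, 15, 15 bp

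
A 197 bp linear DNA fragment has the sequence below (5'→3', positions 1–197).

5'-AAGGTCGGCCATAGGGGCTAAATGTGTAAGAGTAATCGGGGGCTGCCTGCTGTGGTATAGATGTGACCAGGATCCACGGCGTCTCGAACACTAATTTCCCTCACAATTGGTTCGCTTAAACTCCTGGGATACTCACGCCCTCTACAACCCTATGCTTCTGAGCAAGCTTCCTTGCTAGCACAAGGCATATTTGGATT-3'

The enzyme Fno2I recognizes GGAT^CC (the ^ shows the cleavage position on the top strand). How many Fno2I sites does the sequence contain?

1

GGATCC occurs starting at position 70.
Fno2I cuts at 1 site.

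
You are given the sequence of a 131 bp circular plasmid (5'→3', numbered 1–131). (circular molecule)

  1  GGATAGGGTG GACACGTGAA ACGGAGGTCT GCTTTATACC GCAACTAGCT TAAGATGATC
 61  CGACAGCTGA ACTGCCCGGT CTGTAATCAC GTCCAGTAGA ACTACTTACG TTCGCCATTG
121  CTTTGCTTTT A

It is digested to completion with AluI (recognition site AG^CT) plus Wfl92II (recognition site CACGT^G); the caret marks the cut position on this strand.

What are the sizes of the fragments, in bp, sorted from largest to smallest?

AluI sites (AGCT) start at positions 47, 65.
AluI cuts after base 2 of each site, so after positions 48, 66.
The Wfl92II site (CACGTG) starts at position 13.
Wfl92II cuts after base 5 of each site (before the last base), so after position 17.
Combined cut positions: 17, 48, 66.
Circular molecule, 3 cuts → 3 fragments:
  18–48 → 31 bp
  49–66 → 18 bp
  67–131 then 1–17 → 65 + 17 = 82 bp
Sorted largest to smallest: 82, 31, 18 bp.

82, 31, 18 bp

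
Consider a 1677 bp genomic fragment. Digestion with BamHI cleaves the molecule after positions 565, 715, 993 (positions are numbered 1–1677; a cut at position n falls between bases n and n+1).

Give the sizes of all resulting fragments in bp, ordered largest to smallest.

684, 565, 278, 150 bp

Linear molecule, 3 cuts → 4 fragments:
  565 − 0 = 565 bp
  715 − 565 = 150 bp
  993 − 715 = 278 bp
  1677 − 993 = 684 bp
Sorted largest to smallest: 684, 565, 278, 150 bp.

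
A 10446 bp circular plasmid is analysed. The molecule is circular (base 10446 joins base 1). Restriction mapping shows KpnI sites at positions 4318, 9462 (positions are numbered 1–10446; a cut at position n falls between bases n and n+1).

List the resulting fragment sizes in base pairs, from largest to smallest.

5302, 5144 bp

Circular molecule, 2 cuts → 2 fragments:
  9462 − 4318 = 5144 bp
  wrap: 10446 − 9462 + 4318 = 5302 bp
Sorted largest to smallest: 5302, 5144 bp.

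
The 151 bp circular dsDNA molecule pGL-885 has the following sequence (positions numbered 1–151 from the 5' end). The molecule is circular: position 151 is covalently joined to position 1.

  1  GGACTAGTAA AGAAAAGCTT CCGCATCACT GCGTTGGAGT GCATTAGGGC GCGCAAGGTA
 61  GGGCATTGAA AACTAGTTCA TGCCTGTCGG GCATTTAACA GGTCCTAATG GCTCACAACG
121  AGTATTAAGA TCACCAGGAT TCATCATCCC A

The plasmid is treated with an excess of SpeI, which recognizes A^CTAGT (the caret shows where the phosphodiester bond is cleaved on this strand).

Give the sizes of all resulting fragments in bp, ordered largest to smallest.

82, 69 bp

SpeI sites (ACTAGT) start at positions 3, 72.
SpeI cuts after the first base of each site, so after positions 3, 72.
Circular molecule, 2 cuts → 2 fragments:
  4–72 → 69 bp
  73–151 then 1–3 → 79 + 3 = 82 bp
Sorted largest to smallest: 82, 69 bp.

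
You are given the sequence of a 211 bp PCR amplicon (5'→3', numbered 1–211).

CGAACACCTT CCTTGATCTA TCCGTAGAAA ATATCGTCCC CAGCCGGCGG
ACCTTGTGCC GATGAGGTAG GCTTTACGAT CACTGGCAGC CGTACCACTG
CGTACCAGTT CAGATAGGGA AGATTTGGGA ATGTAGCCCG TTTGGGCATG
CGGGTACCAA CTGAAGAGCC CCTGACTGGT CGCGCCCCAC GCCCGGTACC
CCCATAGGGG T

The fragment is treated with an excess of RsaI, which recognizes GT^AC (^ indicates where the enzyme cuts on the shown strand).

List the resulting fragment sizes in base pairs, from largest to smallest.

RsaI sites (GTAC) start at positions 92, 102, 154, 196.
RsaI cuts after base 2 of each site, so after positions 93, 103, 155, 197.
Linear molecule, 4 cuts → 5 fragments:
  1–93 → 93 bp
  94–103 → 10 bp
  104–155 → 52 bp
  156–197 → 42 bp
  198–211 → 14 bp
Sorted largest to smallest: 93, 52, 42, 14, 10 bp.

93, 52, 42, 14, 10 bp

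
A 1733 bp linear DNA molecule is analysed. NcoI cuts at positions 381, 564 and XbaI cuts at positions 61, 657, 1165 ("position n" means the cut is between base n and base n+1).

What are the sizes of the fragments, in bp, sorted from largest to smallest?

Combined cut positions (sorted): 61, 381, 564, 657, 1165.
Linear molecule, 5 cuts → 6 fragments:
  61 − 0 = 61 bp
  381 − 61 = 320 bp
  564 − 381 = 183 bp
  657 − 564 = 93 bp
  1165 − 657 = 508 bp
  1733 − 1165 = 568 bp
Sorted largest to smallest: 568, 508, 320, 183, 93, 61 bp.

568, 508, 320, 183, 93, 61 bp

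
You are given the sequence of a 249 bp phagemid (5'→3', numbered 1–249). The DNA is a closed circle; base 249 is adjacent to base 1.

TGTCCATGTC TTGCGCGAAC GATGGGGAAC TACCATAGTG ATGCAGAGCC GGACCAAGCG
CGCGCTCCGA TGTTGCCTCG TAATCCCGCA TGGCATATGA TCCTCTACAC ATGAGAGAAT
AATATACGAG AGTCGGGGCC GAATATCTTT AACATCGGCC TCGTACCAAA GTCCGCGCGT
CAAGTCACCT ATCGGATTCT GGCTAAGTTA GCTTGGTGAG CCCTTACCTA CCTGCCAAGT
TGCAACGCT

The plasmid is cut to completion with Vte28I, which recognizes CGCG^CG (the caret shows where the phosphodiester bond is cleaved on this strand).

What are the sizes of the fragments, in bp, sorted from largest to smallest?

Vte28I sites (CGCGCG) start at positions 59, 174.
Vte28I cuts after base 4 of each site, so after positions 62, 177.
Circular molecule, 2 cuts → 2 fragments:
  63–177 → 115 bp
  178–249 then 1–62 → 72 + 62 = 134 bp
Sorted largest to smallest: 134, 115 bp.

134, 115 bp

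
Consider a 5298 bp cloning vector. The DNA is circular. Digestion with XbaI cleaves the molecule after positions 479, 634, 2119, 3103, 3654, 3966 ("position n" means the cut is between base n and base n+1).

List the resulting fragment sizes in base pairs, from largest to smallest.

1811, 1485, 984, 551, 312, 155 bp

Circular molecule, 6 cuts → 6 fragments:
  634 − 479 = 155 bp
  2119 − 634 = 1485 bp
  3103 − 2119 = 984 bp
  3654 − 3103 = 551 bp
  3966 − 3654 = 312 bp
  wrap: 5298 − 3966 + 479 = 1811 bp
Sorted largest to smallest: 1811, 1485, 984, 551, 312, 155 bp.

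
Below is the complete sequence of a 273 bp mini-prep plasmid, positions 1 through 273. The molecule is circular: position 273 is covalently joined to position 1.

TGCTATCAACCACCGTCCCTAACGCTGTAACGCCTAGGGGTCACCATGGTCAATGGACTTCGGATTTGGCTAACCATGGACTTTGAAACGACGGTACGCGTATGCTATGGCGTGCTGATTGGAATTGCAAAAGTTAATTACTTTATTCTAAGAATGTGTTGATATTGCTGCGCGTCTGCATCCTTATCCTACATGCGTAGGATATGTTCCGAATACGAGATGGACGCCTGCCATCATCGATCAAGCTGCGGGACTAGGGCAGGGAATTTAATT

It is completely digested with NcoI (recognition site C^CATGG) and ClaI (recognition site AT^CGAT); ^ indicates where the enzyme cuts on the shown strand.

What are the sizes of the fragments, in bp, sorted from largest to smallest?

NcoI sites (CCATGG) start at positions 44, 74.
NcoI cuts after the first base of each site, so after positions 44, 74.
The ClaI site (ATCGAT) starts at position 236.
ClaI cuts after base 2 of each site, so after position 237.
Combined cut positions: 44, 74, 237.
Circular molecule, 3 cuts → 3 fragments:
  45–74 → 30 bp
  75–237 → 163 bp
  238–273 then 1–44 → 36 + 44 = 80 bp
Sorted largest to smallest: 163, 80, 30 bp.

163, 80, 30 bp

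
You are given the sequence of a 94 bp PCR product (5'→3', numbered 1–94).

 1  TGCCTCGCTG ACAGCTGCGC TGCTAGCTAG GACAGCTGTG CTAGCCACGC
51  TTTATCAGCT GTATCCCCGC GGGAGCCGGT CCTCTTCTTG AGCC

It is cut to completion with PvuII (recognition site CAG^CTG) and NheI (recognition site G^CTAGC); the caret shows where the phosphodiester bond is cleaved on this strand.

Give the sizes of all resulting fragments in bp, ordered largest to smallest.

PvuII sites (CAGCTG) start at positions 12, 33, 56.
PvuII cuts after base 3 of each site, so after positions 14, 35, 58.
NheI sites (GCTAGC) start at positions 22, 40.
NheI cuts after the first base of each site, so after positions 22, 40.
Combined cut positions: 14, 22, 35, 40, 58.
Linear molecule, 5 cuts → 6 fragments:
  1–14 → 14 bp
  15–22 → 8 bp
  23–35 → 13 bp
  36–40 → 5 bp
  41–58 → 18 bp
  59–94 → 36 bp
Sorted largest to smallest: 36, 18, 14, 13, 8, 5 bp.

36, 18, 14, 13, 8, 5 bp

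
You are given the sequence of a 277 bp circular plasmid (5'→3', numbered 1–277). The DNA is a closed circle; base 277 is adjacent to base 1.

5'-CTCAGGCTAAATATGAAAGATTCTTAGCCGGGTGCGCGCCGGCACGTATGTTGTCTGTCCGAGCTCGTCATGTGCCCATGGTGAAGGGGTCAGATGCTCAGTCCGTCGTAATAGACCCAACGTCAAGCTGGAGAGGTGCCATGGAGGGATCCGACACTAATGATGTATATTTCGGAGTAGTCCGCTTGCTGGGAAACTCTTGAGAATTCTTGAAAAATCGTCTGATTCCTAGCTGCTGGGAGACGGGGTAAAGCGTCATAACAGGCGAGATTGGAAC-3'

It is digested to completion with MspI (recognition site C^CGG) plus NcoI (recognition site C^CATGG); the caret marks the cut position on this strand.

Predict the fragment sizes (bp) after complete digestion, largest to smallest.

MspI sites (CCGG) start at positions 28, 39.
MspI cuts after the first base of each site, so after positions 28, 39.
NcoI sites (CCATGG) start at positions 76, 139.
NcoI cuts after the first base of each site, so after positions 76, 139.
Combined cut positions: 28, 39, 76, 139.
Circular molecule, 4 cuts → 4 fragments:
  29–39 → 11 bp
  40–76 → 37 bp
  77–139 → 63 bp
  140–277 then 1–28 → 138 + 28 = 166 bp
Sorted largest to smallest: 166, 63, 37, 11 bp.

166, 63, 37, 11 bp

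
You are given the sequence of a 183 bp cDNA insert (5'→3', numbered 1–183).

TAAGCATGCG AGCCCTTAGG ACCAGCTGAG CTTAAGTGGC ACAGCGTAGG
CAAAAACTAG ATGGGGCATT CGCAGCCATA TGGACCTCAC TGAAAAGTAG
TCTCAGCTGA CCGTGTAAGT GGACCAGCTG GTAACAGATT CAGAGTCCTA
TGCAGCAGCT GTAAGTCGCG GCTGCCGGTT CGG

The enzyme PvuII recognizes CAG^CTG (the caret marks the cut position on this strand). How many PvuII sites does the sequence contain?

CAGCTG occurs starting at positions 23, 104, 125, 156.
PvuII cuts at 4 sites.

4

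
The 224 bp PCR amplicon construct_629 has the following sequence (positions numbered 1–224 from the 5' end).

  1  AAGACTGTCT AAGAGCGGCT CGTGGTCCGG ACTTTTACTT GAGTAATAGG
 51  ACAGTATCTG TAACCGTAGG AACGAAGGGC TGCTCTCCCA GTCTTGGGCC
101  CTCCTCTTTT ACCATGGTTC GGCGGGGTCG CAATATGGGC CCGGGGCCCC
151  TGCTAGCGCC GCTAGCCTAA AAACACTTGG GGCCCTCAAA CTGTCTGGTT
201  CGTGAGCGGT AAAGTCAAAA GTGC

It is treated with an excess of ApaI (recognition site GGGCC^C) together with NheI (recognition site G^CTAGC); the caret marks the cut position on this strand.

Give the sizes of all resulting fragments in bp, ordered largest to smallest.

100, 41, 40, 23, 9, 7, 4 bp

ApaI sites (GGGCCC) start at positions 96, 137, 144, 180.
ApaI cuts after base 5 of each site (before the last base), so after positions 100, 141, 148, 184.
NheI sites (GCTAGC) start at positions 152, 161.
NheI cuts after the first base of each site, so after positions 152, 161.
Combined cut positions: 100, 141, 148, 152, 161, 184.
Linear molecule, 6 cuts → 7 fragments:
  1–100 → 100 bp
  101–141 → 41 bp
  142–148 → 7 bp
  149–152 → 4 bp
  153–161 → 9 bp
  162–184 → 23 bp
  185–224 → 40 bp
Sorted largest to smallest: 100, 41, 40, 23, 9, 7, 4 bp.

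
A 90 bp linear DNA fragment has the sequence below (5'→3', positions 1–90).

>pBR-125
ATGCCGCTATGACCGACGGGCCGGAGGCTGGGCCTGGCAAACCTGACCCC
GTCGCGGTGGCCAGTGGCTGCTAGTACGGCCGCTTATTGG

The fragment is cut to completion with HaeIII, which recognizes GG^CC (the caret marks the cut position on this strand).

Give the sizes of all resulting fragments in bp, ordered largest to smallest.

HaeIII sites (GGCC) start at positions 19, 31, 59, 78.
HaeIII cuts after base 2 of each site, so after positions 20, 32, 60, 79.
Linear molecule, 4 cuts → 5 fragments:
  1–20 → 20 bp
  21–32 → 12 bp
  33–60 → 28 bp
  61–79 → 19 bp
  80–90 → 11 bp
Sorted largest to smallest: 28, 20, 19, 12, 11 bp.

28, 20, 19, 12, 11 bp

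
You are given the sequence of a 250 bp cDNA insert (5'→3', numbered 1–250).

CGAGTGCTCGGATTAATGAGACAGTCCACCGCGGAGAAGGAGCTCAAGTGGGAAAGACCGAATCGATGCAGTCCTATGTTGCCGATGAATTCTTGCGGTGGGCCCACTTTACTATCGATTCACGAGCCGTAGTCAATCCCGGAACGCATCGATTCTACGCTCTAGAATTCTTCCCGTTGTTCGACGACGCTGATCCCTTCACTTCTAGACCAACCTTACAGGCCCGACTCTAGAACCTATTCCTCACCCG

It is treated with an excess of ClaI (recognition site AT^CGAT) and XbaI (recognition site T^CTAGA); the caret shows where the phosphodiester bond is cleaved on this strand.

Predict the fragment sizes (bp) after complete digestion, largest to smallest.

63, 52, 43, 34, 25, 21, 12 bp

ClaI sites (ATCGAT) start at positions 62, 114, 148.
ClaI cuts after base 2 of each site, so after positions 63, 115, 149.
XbaI sites (TCTAGA) start at positions 161, 204, 229.
XbaI cuts after the first base of each site, so after positions 161, 204, 229.
Combined cut positions: 63, 115, 149, 161, 204, 229.
Linear molecule, 6 cuts → 7 fragments:
  1–63 → 63 bp
  64–115 → 52 bp
  116–149 → 34 bp
  150–161 → 12 bp
  162–204 → 43 bp
  205–229 → 25 bp
  230–250 → 21 bp
Sorted largest to smallest: 63, 52, 43, 34, 25, 21, 12 bp.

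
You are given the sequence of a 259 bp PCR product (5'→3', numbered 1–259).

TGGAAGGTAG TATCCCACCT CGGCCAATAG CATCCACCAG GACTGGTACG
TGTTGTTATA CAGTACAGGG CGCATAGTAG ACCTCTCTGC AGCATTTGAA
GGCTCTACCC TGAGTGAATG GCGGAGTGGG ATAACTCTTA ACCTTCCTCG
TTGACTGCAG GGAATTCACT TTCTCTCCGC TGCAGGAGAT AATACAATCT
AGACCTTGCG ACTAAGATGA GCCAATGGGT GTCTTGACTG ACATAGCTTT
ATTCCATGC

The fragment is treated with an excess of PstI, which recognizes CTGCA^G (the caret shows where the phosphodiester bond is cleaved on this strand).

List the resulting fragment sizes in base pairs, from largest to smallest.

PstI sites (CTGCAG) start at positions 87, 155, 180.
PstI cuts after base 5 of each site (before the last base), so after positions 91, 159, 184.
Linear molecule, 3 cuts → 4 fragments:
  1–91 → 91 bp
  92–159 → 68 bp
  160–184 → 25 bp
  185–259 → 75 bp
Sorted largest to smallest: 91, 75, 68, 25 bp.

91, 75, 68, 25 bp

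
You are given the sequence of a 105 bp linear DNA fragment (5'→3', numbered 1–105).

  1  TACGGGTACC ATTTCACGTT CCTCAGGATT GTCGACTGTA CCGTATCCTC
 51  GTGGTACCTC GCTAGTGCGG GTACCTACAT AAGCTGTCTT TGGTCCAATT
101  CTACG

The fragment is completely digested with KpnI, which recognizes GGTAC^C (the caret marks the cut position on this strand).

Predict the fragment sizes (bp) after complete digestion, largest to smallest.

48, 31, 17, 9 bp

KpnI sites (GGTACC) start at positions 5, 53, 70.
KpnI cuts after base 5 of each site (before the last base), so after positions 9, 57, 74.
Linear molecule, 3 cuts → 4 fragments:
  1–9 → 9 bp
  10–57 → 48 bp
  58–74 → 17 bp
  75–105 → 31 bp
Sorted largest to smallest: 48, 31, 17, 9 bp.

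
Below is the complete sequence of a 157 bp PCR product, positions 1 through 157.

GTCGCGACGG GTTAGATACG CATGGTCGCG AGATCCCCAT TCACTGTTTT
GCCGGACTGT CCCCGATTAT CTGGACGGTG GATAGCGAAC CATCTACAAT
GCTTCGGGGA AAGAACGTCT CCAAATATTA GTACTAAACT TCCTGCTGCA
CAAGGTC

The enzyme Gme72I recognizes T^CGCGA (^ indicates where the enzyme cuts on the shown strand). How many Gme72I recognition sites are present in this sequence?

TCGCGA occurs starting at positions 2, 26.
Gme72I cuts at 2 sites.

2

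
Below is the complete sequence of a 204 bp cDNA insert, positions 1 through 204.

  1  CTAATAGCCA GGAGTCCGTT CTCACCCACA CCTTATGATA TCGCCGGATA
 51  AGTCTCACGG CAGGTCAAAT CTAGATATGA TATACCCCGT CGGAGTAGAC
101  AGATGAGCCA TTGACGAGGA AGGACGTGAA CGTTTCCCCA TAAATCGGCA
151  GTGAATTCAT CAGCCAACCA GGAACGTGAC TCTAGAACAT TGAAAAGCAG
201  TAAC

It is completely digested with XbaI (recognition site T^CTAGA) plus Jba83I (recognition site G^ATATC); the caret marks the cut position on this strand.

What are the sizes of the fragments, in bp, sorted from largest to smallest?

XbaI sites (TCTAGA) start at positions 70, 181.
XbaI cuts after the first base of each site, so after positions 70, 181.
The Jba83I site (GATATC) starts at position 37.
Jba83I cuts after the first base of each site, so after position 37.
Combined cut positions: 37, 70, 181.
Linear molecule, 3 cuts → 4 fragments:
  1–37 → 37 bp
  38–70 → 33 bp
  71–181 → 111 bp
  182–204 → 23 bp
Sorted largest to smallest: 111, 37, 33, 23 bp.

111, 37, 33, 23 bp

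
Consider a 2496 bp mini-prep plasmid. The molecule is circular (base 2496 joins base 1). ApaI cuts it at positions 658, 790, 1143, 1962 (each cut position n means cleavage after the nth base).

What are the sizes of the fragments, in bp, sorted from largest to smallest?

Circular molecule, 4 cuts → 4 fragments:
  790 − 658 = 132 bp
  1143 − 790 = 353 bp
  1962 − 1143 = 819 bp
  wrap: 2496 − 1962 + 658 = 1192 bp
Sorted largest to smallest: 1192, 819, 353, 132 bp.

1192, 819, 353, 132 bp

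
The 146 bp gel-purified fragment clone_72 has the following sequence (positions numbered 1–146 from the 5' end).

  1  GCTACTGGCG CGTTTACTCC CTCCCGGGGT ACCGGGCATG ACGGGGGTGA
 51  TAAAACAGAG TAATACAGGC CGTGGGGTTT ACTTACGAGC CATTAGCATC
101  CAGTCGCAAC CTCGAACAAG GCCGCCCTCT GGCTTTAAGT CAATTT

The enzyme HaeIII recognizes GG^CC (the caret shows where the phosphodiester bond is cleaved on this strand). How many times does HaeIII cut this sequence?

2

GGCC occurs starting at positions 68, 120.
HaeIII cuts at 2 sites.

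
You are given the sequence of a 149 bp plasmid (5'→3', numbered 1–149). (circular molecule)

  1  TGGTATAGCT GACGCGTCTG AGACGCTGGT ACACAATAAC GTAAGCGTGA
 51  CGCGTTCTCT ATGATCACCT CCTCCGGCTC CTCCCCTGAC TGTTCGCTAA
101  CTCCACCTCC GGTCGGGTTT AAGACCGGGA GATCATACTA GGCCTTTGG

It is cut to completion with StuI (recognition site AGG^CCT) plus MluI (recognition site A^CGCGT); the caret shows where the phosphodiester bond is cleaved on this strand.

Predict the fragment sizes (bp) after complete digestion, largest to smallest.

92, 38, 19 bp

The StuI site (AGGCCT) starts at position 140.
StuI cuts after base 3 of each site, so after position 142.
MluI sites (ACGCGT) start at positions 12, 50.
MluI cuts after the first base of each site, so after positions 12, 50.
Combined cut positions: 12, 50, 142.
Circular molecule, 3 cuts → 3 fragments:
  13–50 → 38 bp
  51–142 → 92 bp
  143–149 then 1–12 → 7 + 12 = 19 bp
Sorted largest to smallest: 92, 38, 19 bp.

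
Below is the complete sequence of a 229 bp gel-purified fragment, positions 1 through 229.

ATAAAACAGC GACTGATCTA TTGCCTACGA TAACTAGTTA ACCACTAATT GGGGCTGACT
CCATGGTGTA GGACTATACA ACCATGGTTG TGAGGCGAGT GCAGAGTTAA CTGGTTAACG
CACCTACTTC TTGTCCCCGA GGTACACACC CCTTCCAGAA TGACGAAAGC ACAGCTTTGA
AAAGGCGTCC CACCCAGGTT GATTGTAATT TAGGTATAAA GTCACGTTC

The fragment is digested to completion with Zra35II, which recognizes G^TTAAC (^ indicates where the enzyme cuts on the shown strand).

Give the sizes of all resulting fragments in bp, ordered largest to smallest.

115, 69, 37, 8 bp

Zra35II sites (GTTAAC) start at positions 37, 106, 114.
Zra35II cuts after the first base of each site, so after positions 37, 106, 114.
Linear molecule, 3 cuts → 4 fragments:
  1–37 → 37 bp
  38–106 → 69 bp
  107–114 → 8 bp
  115–229 → 115 bp
Sorted largest to smallest: 115, 69, 37, 8 bp.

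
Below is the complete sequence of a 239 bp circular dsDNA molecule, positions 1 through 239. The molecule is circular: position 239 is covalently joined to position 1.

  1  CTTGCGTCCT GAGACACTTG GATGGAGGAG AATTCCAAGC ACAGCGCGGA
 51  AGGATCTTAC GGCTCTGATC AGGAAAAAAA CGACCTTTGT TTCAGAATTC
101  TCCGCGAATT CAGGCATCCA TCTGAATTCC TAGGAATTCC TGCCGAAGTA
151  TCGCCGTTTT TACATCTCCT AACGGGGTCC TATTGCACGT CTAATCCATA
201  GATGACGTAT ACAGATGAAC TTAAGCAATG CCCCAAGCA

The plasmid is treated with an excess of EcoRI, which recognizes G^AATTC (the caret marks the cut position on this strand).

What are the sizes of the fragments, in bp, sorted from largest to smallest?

135, 65, 18, 11, 10 bp

EcoRI sites (GAATTC) start at positions 30, 95, 106, 124, 134.
EcoRI cuts after the first base of each site, so after positions 30, 95, 106, 124, 134.
Circular molecule, 5 cuts → 5 fragments:
  31–95 → 65 bp
  96–106 → 11 bp
  107–124 → 18 bp
  125–134 → 10 bp
  135–239 then 1–30 → 105 + 30 = 135 bp
Sorted largest to smallest: 135, 65, 18, 11, 10 bp.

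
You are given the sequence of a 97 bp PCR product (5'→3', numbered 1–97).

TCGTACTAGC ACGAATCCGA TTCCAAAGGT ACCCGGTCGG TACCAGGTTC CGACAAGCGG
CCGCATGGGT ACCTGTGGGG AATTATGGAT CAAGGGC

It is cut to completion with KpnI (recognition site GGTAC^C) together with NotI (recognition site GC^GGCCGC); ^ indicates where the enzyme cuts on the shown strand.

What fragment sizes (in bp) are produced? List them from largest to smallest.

32, 25, 15, 14, 11 bp

KpnI sites (GGTACC) start at positions 28, 39, 68.
KpnI cuts after base 5 of each site (before the last base), so after positions 32, 43, 72.
The NotI site (GCGGCCGC) starts at position 57.
NotI cuts after base 2 of each site, so after position 58.
Combined cut positions: 32, 43, 58, 72.
Linear molecule, 4 cuts → 5 fragments:
  1–32 → 32 bp
  33–43 → 11 bp
  44–58 → 15 bp
  59–72 → 14 bp
  73–97 → 25 bp
Sorted largest to smallest: 32, 25, 15, 14, 11 bp.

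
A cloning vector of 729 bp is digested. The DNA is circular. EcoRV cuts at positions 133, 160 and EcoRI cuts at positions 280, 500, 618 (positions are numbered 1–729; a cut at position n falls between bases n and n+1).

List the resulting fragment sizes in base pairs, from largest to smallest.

244, 220, 120, 118, 27 bp

Combined cut positions (sorted): 133, 160, 280, 500, 618.
Circular molecule, 5 cuts → 5 fragments:
  160 − 133 = 27 bp
  280 − 160 = 120 bp
  500 − 280 = 220 bp
  618 − 500 = 118 bp
  wrap: 729 − 618 + 133 = 244 bp
Sorted largest to smallest: 244, 220, 120, 118, 27 bp.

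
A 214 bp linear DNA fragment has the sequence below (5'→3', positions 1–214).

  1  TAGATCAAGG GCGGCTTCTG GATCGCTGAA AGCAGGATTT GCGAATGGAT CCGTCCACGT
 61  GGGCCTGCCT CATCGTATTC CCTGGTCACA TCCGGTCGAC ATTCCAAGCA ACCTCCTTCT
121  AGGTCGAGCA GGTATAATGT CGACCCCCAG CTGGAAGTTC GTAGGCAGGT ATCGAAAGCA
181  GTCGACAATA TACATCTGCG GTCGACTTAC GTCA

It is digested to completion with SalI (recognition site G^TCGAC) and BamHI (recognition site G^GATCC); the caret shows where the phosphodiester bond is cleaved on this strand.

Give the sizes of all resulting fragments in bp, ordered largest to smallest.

48, 47, 44, 42, 20, 13 bp

SalI sites (GTCGAC) start at positions 95, 139, 181, 201.
SalI cuts after the first base of each site, so after positions 95, 139, 181, 201.
The BamHI site (GGATCC) starts at position 47.
BamHI cuts after the first base of each site, so after position 47.
Combined cut positions: 47, 95, 139, 181, 201.
Linear molecule, 5 cuts → 6 fragments:
  1–47 → 47 bp
  48–95 → 48 bp
  96–139 → 44 bp
  140–181 → 42 bp
  182–201 → 20 bp
  202–214 → 13 bp
Sorted largest to smallest: 48, 47, 44, 42, 20, 13 bp.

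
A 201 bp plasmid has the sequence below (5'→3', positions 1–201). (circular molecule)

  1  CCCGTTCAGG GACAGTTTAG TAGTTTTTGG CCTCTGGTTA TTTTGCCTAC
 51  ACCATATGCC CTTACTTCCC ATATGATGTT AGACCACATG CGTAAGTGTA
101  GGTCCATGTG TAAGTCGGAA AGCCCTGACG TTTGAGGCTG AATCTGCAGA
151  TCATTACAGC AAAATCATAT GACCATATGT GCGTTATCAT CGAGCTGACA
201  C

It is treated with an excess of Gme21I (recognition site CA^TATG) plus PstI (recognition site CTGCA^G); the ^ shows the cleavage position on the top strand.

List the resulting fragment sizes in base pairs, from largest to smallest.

Gme21I sites (CATATG) start at positions 53, 70, 166, 174.
Gme21I cuts after base 2 of each site, so after positions 54, 71, 167, 175.
The PstI site (CTGCAG) starts at position 144.
PstI cuts after base 5 of each site (before the last base), so after position 148.
Combined cut positions: 54, 71, 148, 167, 175.
Circular molecule, 5 cuts → 5 fragments:
  55–71 → 17 bp
  72–148 → 77 bp
  149–167 → 19 bp
  168–175 → 8 bp
  176–201 then 1–54 → 26 + 54 = 80 bp
Sorted largest to smallest: 80, 77, 19, 17, 8 bp.

80, 77, 19, 17, 8 bp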